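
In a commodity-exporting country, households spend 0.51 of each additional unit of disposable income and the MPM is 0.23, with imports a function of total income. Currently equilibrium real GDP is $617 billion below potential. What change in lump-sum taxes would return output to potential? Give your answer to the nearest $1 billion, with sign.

Spending multiplier = 1/(1 − c + m) = 1/(1 − 0.51 + 0.23) = 1/0.72 ≈ 1.389.
Tax multiplier = −c·k = −0.51/0.72 ≈ −0.708. Need ΔY = +$617 billion, so ΔT = ΔY/(−c·k) = −(+$617 billion) × 0.72 / 0.51 ≈ −$871 billion.
The government should cut lump-sum taxes by $871 billion.

−$871 billion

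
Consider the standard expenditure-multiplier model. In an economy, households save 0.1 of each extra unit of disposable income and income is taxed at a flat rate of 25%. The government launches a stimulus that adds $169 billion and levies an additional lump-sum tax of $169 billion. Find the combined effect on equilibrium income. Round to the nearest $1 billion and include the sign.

MPC = 1 − MPS = 1 − 0.1 = 0.9.
Expenditure multiplier = 1/(1 − c(1−t)) = 1/(1 − 0.9×0.75) = 1/0.325 ≈ 3.077.
ΔG contributes k·ΔG = (+$169 billion) / 0.325 = +$520 billion.
ΔT of +$169 billion changes first-round spending by −c·ΔT = −$152.1 billion, contributing k·(−c·ΔT) = (−$152.1 billion) / 0.325 = −$468 billion.
Net ΔY = k(ΔG − c·ΔT) = (+$16.9 billion) / 0.325 = +$52 billion.

+$52 billion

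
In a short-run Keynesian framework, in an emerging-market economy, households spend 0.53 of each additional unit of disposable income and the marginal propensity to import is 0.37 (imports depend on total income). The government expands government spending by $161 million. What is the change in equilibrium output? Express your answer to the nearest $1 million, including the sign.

Expenditure multiplier = 1/(1 − c + m) = 1/(1 − 0.53 + 0.37) = 1/0.84 ≈ 1.19.
ΔY = k × ΔG = (+$161 million) / 0.84 ≈ +$192 million.

+$192 million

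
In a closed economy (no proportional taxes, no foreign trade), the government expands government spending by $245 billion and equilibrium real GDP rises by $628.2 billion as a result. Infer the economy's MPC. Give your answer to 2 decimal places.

0.61

Implied spending multiplier k = ΔY/ΔG = 628.2/245 ≈ 2.5641.
Since k = 1/(1 − MPC), MPC = 1 − 1/k = 1 − ΔG/ΔY = 1 − 245/628.2 ≈ 0.61.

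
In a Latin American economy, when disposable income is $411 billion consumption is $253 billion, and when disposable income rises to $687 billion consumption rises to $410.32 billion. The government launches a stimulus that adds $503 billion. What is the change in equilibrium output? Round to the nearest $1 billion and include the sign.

MPC = ΔC/ΔYd = (410.32 − 253)/(687 − 411) = 157.32/276 = 0.57.
Spending multiplier = 1/(1 − MPC) = 1/(1 − 0.57) = 1/0.43 ≈ 2.326.
ΔY = k × ΔG = (+$503 billion) / 0.43 ≈ +$1,170 billion.

+$1,170 billion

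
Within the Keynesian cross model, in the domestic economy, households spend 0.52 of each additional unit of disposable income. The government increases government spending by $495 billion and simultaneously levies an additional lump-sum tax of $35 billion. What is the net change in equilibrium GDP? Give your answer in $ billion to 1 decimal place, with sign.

+$993.3 billion

Expenditure multiplier = 1/(1 − MPC) = 1/(1 − 0.52) = 1/0.48 ≈ 2.083.
ΔG contributes k·ΔG = (+$495 billion) / 0.48 ≈ +$1,031.3 billion.
ΔT of +$35 billion changes first-round spending by −c·ΔT = −$18.2 billion, contributing k·(−c·ΔT) = (−$18.2 billion) / 0.48 ≈ −$37.9 billion.
Net ΔY = k(ΔG − c·ΔT) = (+$476.8 billion) / 0.48 ≈ +$993.3 billion.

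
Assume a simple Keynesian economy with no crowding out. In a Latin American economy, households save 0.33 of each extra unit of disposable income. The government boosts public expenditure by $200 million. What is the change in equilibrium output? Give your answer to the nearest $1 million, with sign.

+$606 million

MPC = 1 − MPS = 1 − 0.33 = 0.67.
Government-spending multiplier = 1/(1 − MPC) = 1/(1 − 0.67) = 1/0.33 ≈ 3.03.
ΔY = k × ΔG = (+$200 million) / 0.33 ≈ +$606 million.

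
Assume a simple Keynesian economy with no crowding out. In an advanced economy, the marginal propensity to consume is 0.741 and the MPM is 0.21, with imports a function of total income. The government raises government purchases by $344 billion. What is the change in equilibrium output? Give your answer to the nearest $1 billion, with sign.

+$733 billion

Expenditure multiplier = 1/(1 − c + m) = 1/(1 − 0.741 + 0.21) = 1/0.469 ≈ 2.132.
ΔY = k × ΔG = (+$344 billion) / 0.469 ≈ +$733 billion.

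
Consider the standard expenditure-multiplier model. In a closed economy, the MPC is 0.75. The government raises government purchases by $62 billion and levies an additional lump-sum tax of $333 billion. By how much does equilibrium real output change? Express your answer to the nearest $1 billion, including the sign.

Expenditure multiplier = 1/(1 − MPC) = 1/(1 − 0.75) = 1/0.25 = 4.
ΔG contributes k·ΔG = (+$62 billion) / 0.25 = +$248 billion.
ΔT of +$333 billion changes first-round spending by −c·ΔT = −$249.75 billion, contributing k·(−c·ΔT) = (−$249.75 billion) / 0.25 = −$999 billion.
Net ΔY = k(ΔG − c·ΔT) = (−$187.75 billion) / 0.25 = −$751 billion.

−$751 billion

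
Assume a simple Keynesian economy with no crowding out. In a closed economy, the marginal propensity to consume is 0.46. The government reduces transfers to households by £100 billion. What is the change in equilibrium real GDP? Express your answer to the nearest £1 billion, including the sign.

The transfer change shifts disposable income by −£100 billion, so first-round consumption changes by c·ΔTR = 0.46 × (−£100 billion) = −£46 billion.
Expenditure multiplier = 1/(1 − MPC) = 1/(1 − 0.46) = 1/0.54 ≈ 1.852.
The transfer multiplier is c × k ≈ 0.852, so ΔY = k × (c·ΔTR) = (−£46 billion) / 0.54 ≈ −£85 billion.

−£85 billion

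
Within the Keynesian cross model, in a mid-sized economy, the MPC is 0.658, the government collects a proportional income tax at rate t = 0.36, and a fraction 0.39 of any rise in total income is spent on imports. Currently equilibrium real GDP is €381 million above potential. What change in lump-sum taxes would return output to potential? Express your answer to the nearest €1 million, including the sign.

Spending multiplier = 1/(1 − c(1−t) + m) = 1/(1 − 0.658×0.64 + 0.39) = 1/0.96888 ≈ 1.032.
Tax multiplier = −c·k = −0.658/0.96888 ≈ −0.679. Need ΔY = −€381 million, so ΔT = ΔY/(−c·k) = −(−€381 million) × 0.96888 / 0.658 ≈ +€561 million.
The government should raise lump-sum taxes by €561 million.

+€561 million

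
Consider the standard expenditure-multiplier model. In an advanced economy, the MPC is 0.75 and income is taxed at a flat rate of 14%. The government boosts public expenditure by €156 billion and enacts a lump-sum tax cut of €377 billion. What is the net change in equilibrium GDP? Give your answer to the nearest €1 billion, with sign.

+€1,236 billion

Expenditure multiplier = 1/(1 − c(1−t)) = 1/(1 − 0.75×0.86) = 1/0.355 ≈ 2.817.
ΔG contributes k·ΔG = (+€156 billion) / 0.355 ≈ +€439.4 billion.
ΔT of −€377 billion changes first-round spending by −c·ΔT = +€282.75 billion, contributing k·(−c·ΔT) = (+€282.75 billion) / 0.355 ≈ +€796.5 billion.
Net ΔY = k(ΔG − c·ΔT) = (+€438.75 billion) / 0.355 ≈ +€1,236 billion.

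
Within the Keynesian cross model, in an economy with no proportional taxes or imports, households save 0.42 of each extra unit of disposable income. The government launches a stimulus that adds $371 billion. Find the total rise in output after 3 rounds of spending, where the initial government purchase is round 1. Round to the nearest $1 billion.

MPC = 1 − MPS = 1 − 0.42 = 0.58.
Round 1 adds ΔG = $371 billion; each later round is MPC = 0.58 times the previous.
After 3 rounds: 371 + 215.18 + 124.8044 = ΔG·(1 − c^3)/(1 − c) = 371 × (1 − 0.195112)/0.42 ≈ $711 billion.

$711 billion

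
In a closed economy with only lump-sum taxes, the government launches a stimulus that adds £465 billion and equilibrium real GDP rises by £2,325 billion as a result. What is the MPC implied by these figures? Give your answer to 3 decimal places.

0.800

Implied spending multiplier k = ΔY/ΔG = 2,325/465 = 5.
Since k = 1/(1 − MPC), MPC = 1 − 1/k = 1 − ΔG/ΔY = 1 − 465/2,325 = 0.800.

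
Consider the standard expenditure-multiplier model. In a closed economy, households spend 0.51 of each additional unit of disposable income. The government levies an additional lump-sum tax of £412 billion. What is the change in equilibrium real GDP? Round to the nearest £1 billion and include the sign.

−£429 billion

A lump-sum tax change of +£412 billion shifts disposable income by −£412 billion; first-round consumption changes by −c × ΔT = −0.51 × (+£412 billion) = −£210.12 billion.
Expenditure multiplier = 1/(1 − MPC) = 1/(1 − 0.51) = 1/0.49 ≈ 2.041.
The tax multiplier is −c × k ≈ −1.041, so ΔY = k × (−c·ΔT) = (−£210.12 billion) / 0.49 ≈ −£429 billion.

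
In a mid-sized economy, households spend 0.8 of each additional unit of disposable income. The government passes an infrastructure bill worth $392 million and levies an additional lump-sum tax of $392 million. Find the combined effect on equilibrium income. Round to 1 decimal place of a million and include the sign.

+$392.0 million

Expenditure multiplier = 1/(1 − MPC) = 1/(1 − 0.8) = 1/0.2 = 5.
ΔG contributes k·ΔG = (+$392 million) / 0.2 = +$1,960 million.
ΔT of +$392 million changes first-round spending by −c·ΔT = −$313.6 million, contributing k·(−c·ΔT) = (−$313.6 million) / 0.2 = −$1,568 million.
With ΔG = ΔT and no other leakages, the balanced-budget multiplier is 1, so ΔY = ΔG = +$392 million.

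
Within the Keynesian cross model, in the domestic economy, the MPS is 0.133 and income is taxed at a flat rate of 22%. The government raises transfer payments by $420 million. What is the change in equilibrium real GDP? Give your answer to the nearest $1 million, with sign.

+$1,125 million

MPC = 1 − MPS = 1 − 0.133 = 0.867.
The transfer change shifts disposable income by +$420 million, so first-round consumption changes by c·ΔTR = 0.867 × (+$420 million) = +$364.14 million.
Expenditure multiplier = 1/(1 − c(1−t)) = 1/(1 − 0.867×0.78) = 1/0.32374 ≈ 3.089.
The transfer multiplier is c × k ≈ 2.678, so ΔY = k × (c·ΔTR) = (+$364.14 million) / 0.32374 ≈ +$1,125 million.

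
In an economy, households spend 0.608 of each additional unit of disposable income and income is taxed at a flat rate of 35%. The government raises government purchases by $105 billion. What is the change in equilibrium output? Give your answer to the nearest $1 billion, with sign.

Expenditure multiplier = 1/(1 − c(1−t)) = 1/(1 − 0.608×0.65) = 1/0.6048 ≈ 1.653.
ΔY = k × ΔG = (+$105 billion) / 0.6048 ≈ +$174 billion.

+$174 billion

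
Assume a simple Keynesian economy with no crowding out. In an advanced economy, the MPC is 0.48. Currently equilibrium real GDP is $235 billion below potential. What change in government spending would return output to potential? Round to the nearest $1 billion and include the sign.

Spending multiplier = 1/(1 − MPC) = 1/(1 − 0.48) = 1/0.52 ≈ 1.923.
Need ΔY = +$235 billion, so ΔG = ΔY/k = (+$235 billion) × 0.52 ≈ +$122 billion.
The government should increase government spending by $122 billion.

+$122 billion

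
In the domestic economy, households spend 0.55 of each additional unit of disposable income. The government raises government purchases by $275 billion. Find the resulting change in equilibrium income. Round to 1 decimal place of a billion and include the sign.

Government-spending multiplier = 1/(1 − MPC) = 1/(1 − 0.55) = 1/0.45 ≈ 2.222.
ΔY = k × ΔG = (+$275 billion) / 0.45 ≈ +$611.1 billion.

+$611.1 billion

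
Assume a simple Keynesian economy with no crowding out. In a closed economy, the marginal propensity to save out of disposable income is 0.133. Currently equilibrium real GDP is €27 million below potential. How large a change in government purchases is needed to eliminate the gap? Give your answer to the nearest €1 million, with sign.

MPC = 1 − MPS = 1 − 0.133 = 0.867.
Spending multiplier = 1/(1 − MPC) = 1/(1 − 0.867) = 1/0.133 ≈ 7.519.
Need ΔY = +€27 million, so ΔG = ΔY/k = (+€27 million) × 0.133 ≈ +€4 million.
The government should increase government purchases by €4 million.

+€4 million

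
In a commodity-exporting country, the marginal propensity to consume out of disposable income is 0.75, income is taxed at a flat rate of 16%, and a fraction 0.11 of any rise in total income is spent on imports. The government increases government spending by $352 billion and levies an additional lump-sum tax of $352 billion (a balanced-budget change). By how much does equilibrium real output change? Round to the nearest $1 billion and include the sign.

Expenditure multiplier = 1/(1 − c(1−t) + m) = 1/(1 − 0.75×0.84 + 0.11) = 1/0.48 ≈ 2.083.
ΔG contributes k·ΔG = (+$352 billion) / 0.48 ≈ +$733.3 billion.
ΔT of +$352 billion changes first-round spending by −c·ΔT = −$264 billion, contributing k·(−c·ΔT) = (−$264 billion) / 0.48 = −$550 billion.
Net ΔY = k(ΔG − c·ΔT) = (+$88 billion) / 0.48 ≈ +$183 billion.

+$183 billion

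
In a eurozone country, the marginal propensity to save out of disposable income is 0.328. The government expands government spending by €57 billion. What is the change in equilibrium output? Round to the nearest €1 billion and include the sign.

MPC = 1 − MPS = 1 − 0.328 = 0.672.
Expenditure multiplier = 1/(1 − MPC) = 1/(1 − 0.672) = 1/0.328 ≈ 3.049.
ΔY = k × ΔG = (+€57 billion) / 0.328 ≈ +€174 billion.

+€174 billion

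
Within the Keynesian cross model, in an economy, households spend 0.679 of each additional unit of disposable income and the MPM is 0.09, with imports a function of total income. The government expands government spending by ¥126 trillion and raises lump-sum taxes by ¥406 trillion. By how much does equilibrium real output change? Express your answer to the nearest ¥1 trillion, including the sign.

−¥364 trillion

Expenditure multiplier = 1/(1 − c + m) = 1/(1 − 0.679 + 0.09) = 1/0.411 ≈ 2.433.
ΔG contributes k·ΔG = (+¥126 trillion) / 0.411 ≈ +¥306.6 trillion.
ΔT of +¥406 trillion changes first-round spending by −c·ΔT = −¥275.674 trillion, contributing k·(−c·ΔT) = (−¥275.674 trillion) / 0.411 ≈ −¥670.7 trillion.
Net ΔY = k(ΔG − c·ΔT) = (−¥149.674 trillion) / 0.411 ≈ −¥364 trillion.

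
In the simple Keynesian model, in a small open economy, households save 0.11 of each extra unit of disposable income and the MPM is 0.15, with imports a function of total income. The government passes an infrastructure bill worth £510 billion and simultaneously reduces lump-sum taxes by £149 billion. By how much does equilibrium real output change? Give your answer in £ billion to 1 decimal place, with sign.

+£2,471.6 billion

MPC = 1 − MPS = 1 − 0.11 = 0.89.
Expenditure multiplier = 1/(1 − c + m) = 1/(1 − 0.89 + 0.15) = 1/0.26 ≈ 3.846.
ΔG contributes k·ΔG = (+£510 billion) / 0.26 ≈ +£1,961.5 billion.
ΔT of −£149 billion changes first-round spending by −c·ΔT = +£132.61 billion, contributing k·(−c·ΔT) = (+£132.61 billion) / 0.26 ≈ +£510 billion.
Net ΔY = k(ΔG − c·ΔT) = (+£642.61 billion) / 0.26 ≈ +£2,471.6 billion.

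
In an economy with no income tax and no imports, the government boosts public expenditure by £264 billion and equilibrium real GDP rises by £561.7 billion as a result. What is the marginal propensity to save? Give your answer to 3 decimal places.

0.470

Implied spending multiplier k = ΔY/ΔG = 561.7/264 ≈ 2.1277.
Since k = 1/(1 − MPC), MPC = 1 − 1/k = 1 − ΔG/ΔY = 1 − 264/561.7 ≈ 0.530.
MPS = 1 − MPC = 0.470.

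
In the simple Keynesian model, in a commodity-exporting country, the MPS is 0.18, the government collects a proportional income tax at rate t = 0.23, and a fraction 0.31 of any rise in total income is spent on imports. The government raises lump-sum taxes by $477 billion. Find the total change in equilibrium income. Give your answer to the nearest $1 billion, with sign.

−$576 billion

MPC = 1 − MPS = 1 − 0.18 = 0.82.
A lump-sum tax change of +$477 billion shifts disposable income by −$477 billion; first-round consumption changes by −c × ΔT = −0.82 × (+$477 billion) = −$391.14 billion.
Expenditure multiplier = 1/(1 − c(1−t) + m) = 1/(1 − 0.82×0.77 + 0.31) = 1/0.6786 ≈ 1.474.
The tax multiplier is −c × k ≈ −1.208, so ΔY = k × (−c·ΔT) = (−$391.14 billion) / 0.6786 ≈ −$576 billion.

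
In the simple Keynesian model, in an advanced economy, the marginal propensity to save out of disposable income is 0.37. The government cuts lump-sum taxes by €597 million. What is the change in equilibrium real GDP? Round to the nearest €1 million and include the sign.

+€1,017 million

MPC = 1 − MPS = 1 − 0.37 = 0.63.
A lump-sum tax change of −€597 million shifts disposable income by +€597 million; first-round consumption changes by −c × ΔT = −0.63 × (−€597 million) = +€376.11 million.
Expenditure multiplier = 1/(1 − MPC) = 1/(1 − 0.63) = 1/0.37 ≈ 2.703.
The tax multiplier is −c × k ≈ −1.703, so ΔY = k × (−c·ΔT) = (+€376.11 million) / 0.37 ≈ +€1,017 million.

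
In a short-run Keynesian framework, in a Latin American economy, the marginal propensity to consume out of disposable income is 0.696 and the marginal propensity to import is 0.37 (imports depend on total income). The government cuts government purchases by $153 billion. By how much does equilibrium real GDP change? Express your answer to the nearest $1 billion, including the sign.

Spending multiplier = 1/(1 − c + m) = 1/(1 − 0.696 + 0.37) = 1/0.674 ≈ 1.484.
ΔY = k × ΔG = (−$153 billion) / 0.674 ≈ −$227 billion.

−$227 billion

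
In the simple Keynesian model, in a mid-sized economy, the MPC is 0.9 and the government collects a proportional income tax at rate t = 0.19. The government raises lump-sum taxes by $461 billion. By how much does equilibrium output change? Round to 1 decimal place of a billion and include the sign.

A lump-sum tax change of +$461 billion shifts disposable income by −$461 billion; first-round consumption changes by −c × ΔT = −0.9 × (+$461 billion) = −$414.9 billion.
Expenditure multiplier = 1/(1 − c(1−t)) = 1/(1 − 0.9×0.81) = 1/0.271 ≈ 3.69.
The tax multiplier is −c × k ≈ −3.321, so ΔY = k × (−c·ΔT) = (−$414.9 billion) / 0.271 ≈ −$1,531 billion.

−$1,531.0 billion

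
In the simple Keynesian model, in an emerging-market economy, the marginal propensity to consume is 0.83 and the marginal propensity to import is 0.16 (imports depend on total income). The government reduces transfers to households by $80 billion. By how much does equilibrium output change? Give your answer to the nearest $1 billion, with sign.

The transfer change shifts disposable income by −$80 billion, so first-round consumption changes by c·ΔTR = 0.83 × (−$80 billion) = −$66.4 billion.
Expenditure multiplier = 1/(1 − c + m) = 1/(1 − 0.83 + 0.16) = 1/0.33 ≈ 3.03.
The transfer multiplier is c × k ≈ 2.515, so ΔY = k × (c·ΔTR) = (−$66.4 billion) / 0.33 ≈ −$201 billion.

−$201 billion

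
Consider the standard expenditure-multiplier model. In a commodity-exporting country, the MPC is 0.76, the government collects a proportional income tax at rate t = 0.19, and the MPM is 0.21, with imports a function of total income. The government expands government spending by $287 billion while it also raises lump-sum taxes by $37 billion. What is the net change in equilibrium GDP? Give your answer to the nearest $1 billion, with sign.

Expenditure multiplier = 1/(1 − c(1−t) + m) = 1/(1 − 0.76×0.81 + 0.21) = 1/0.5944 ≈ 1.682.
ΔG contributes k·ΔG = (+$287 billion) / 0.5944 ≈ +$482.8 billion.
ΔT of +$37 billion changes first-round spending by −c·ΔT = −$28.12 billion, contributing k·(−c·ΔT) = (−$28.12 billion) / 0.5944 ≈ −$47.3 billion.
Net ΔY = k(ΔG − c·ΔT) = (+$258.88 billion) / 0.5944 ≈ +$436 billion.

+$436 billion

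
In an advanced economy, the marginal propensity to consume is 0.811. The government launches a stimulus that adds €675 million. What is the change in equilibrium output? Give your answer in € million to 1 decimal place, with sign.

Expenditure multiplier = 1/(1 − MPC) = 1/(1 − 0.811) = 1/0.189 ≈ 5.291.
ΔY = k × ΔG = (+€675 million) / 0.189 ≈ +€3,571.4 million.

+€3,571.4 million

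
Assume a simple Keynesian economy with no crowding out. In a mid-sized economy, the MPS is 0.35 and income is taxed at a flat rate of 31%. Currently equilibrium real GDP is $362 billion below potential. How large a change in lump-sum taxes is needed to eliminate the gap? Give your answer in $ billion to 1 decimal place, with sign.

MPC = 1 − MPS = 1 − 0.35 = 0.65.
Spending multiplier = 1/(1 − c(1−t)) = 1/(1 − 0.65×0.69) = 1/0.5515 ≈ 1.813.
Tax multiplier = −c·k = −0.65/0.5515 ≈ −1.179. Need ΔY = +$362 billion, so ΔT = ΔY/(−c·k) = −(+$362 billion) × 0.5515 / 0.65 ≈ −$307.1 billion.
The government should cut lump-sum taxes by $307.1 billion.

−$307.1 billion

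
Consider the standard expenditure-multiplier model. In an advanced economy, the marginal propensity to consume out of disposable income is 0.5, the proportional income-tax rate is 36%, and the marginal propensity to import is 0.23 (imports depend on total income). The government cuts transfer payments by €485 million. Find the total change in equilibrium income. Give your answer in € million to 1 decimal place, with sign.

The transfer change shifts disposable income by −€485 million, so first-round consumption changes by c·ΔTR = 0.5 × (−€485 million) = −€242.5 million.
Expenditure multiplier = 1/(1 − c(1−t) + m) = 1/(1 − 0.5×0.64 + 0.23) = 1/0.91 ≈ 1.099.
The transfer multiplier is c × k ≈ 0.549, so ΔY = k × (c·ΔTR) = (−€242.5 million) / 0.91 ≈ −€266.5 million.

−€266.5 million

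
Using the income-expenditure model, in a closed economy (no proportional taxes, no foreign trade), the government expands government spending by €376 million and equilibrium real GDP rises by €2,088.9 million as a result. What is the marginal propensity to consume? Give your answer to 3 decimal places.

0.820

Implied spending multiplier k = ΔY/ΔG = 2,088.9/376 ≈ 5.5556.
Since k = 1/(1 − MPC), MPC = 1 − 1/k = 1 − ΔG/ΔY = 1 − 376/2,088.9 ≈ 0.820.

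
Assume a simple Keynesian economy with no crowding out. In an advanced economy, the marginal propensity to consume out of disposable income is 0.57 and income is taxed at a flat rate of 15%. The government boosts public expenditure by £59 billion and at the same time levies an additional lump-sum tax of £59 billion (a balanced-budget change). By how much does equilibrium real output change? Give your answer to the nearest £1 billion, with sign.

Expenditure multiplier = 1/(1 − c(1−t)) = 1/(1 − 0.57×0.85) = 1/0.5155 ≈ 1.94.
ΔG contributes k·ΔG = (+£59 billion) / 0.5155 ≈ +£114.5 billion.
ΔT of +£59 billion changes first-round spending by −c·ΔT = −£33.63 billion, contributing k·(−c·ΔT) = (−£33.63 billion) / 0.5155 ≈ −£65.2 billion.
Net ΔY = k(ΔG − c·ΔT) = (+£25.37 billion) / 0.5155 ≈ +£49 billion.

+£49 billion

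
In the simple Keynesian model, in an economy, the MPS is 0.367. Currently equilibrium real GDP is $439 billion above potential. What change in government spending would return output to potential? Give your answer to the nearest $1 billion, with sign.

−$161 billion

MPC = 1 − MPS = 1 − 0.367 = 0.633.
Spending multiplier = 1/(1 − MPC) = 1/(1 − 0.633) = 1/0.367 ≈ 2.725.
Need ΔY = −$439 billion, so ΔG = ΔY/k = (−$439 billion) × 0.367 ≈ −$161 billion.
The government should cut government spending by $161 billion.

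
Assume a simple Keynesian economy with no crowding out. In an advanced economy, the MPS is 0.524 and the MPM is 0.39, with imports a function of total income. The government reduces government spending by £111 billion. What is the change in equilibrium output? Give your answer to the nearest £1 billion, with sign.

−£121 billion

MPC = 1 − MPS = 1 − 0.524 = 0.476.
Expenditure multiplier = 1/(1 − c + m) = 1/(1 − 0.476 + 0.39) = 1/0.914 ≈ 1.094.
ΔY = k × ΔG = (−£111 billion) / 0.914 ≈ −£121 billion.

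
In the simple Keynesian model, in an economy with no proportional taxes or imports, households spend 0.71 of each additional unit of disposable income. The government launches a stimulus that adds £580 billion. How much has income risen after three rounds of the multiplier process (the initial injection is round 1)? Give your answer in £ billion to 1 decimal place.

Round 1 adds ΔG = £580 billion; each later round is MPC = 0.71 times the previous.
After 3 rounds: 580 + 411.8 + 292.378 = ΔG·(1 − c^3)/(1 − c) = 580 × (1 − 0.357911)/0.29 ≈ £1,284.2 billion.

£1,284.2 billion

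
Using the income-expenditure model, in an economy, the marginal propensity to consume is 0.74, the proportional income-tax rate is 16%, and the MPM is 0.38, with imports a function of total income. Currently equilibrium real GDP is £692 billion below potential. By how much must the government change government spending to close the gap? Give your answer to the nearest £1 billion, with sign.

Spending multiplier = 1/(1 − c(1−t) + m) = 1/(1 − 0.74×0.84 + 0.38) = 1/0.7584 ≈ 1.319.
Need ΔY = +£692 billion, so ΔG = ΔY/k = (+£692 billion) × 0.7584 ≈ +£525 billion.
The government should increase government spending by £525 billion.

+£525 billion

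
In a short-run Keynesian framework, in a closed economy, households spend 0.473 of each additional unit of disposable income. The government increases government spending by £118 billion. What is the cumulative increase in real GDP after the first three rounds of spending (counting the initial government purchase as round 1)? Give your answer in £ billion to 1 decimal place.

Round 1 adds ΔG = £118 billion; each later round is MPC = 0.473 times the previous.
After 3 rounds: 118 + 55.814 + 26.400022 = ΔG·(1 − c^3)/(1 − c) = 118 × (1 − 0.105823817)/0.527 ≈ £200.2 billion.

£200.2 billion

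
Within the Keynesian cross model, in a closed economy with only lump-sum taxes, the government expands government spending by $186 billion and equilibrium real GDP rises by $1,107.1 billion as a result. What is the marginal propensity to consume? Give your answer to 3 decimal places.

Implied spending multiplier k = ΔY/ΔG = 1,107.1/186 ≈ 5.9522.
Since k = 1/(1 − MPC), MPC = 1 − 1/k = 1 − ΔG/ΔY = 1 − 186/1,107.1 ≈ 0.832.

0.832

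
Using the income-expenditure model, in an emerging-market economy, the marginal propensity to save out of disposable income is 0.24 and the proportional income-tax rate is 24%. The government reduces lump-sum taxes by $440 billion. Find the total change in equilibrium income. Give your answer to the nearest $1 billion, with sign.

MPC = 1 − MPS = 1 − 0.24 = 0.76.
A lump-sum tax change of −$440 billion shifts disposable income by +$440 billion; first-round consumption changes by −c × ΔT = −0.76 × (−$440 billion) = +$334.4 billion.
Expenditure multiplier = 1/(1 − c(1−t)) = 1/(1 − 0.76×0.76) = 1/0.4224 ≈ 2.367.
The tax multiplier is −c × k ≈ −1.799, so ΔY = k × (−c·ΔT) = (+$334.4 billion) / 0.4224 ≈ +$792 billion.

+$792 billion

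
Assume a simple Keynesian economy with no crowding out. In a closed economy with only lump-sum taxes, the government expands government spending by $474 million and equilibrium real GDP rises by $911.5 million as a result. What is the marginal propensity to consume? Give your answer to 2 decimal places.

Implied spending multiplier k = ΔY/ΔG = 911.5/474 ≈ 1.923.
Since k = 1/(1 − MPC), MPC = 1 − 1/k = 1 − ΔG/ΔY = 1 − 474/911.5 ≈ 0.48.

0.48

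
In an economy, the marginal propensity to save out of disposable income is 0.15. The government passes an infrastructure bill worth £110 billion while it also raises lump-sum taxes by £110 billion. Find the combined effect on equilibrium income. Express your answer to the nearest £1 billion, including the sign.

MPC = 1 − MPS = 1 − 0.15 = 0.85.
Expenditure multiplier = 1/(1 − MPC) = 1/(1 − 0.85) = 1/0.15 ≈ 6.667.
ΔG contributes k·ΔG = (+£110 billion) / 0.15 ≈ +£733.3 billion.
ΔT of +£110 billion changes first-round spending by −c·ΔT = −£93.5 billion, contributing k·(−c·ΔT) = (−£93.5 billion) / 0.15 ≈ −£623.3 billion.
With ΔG = ΔT and no other leakages, the balanced-budget multiplier is 1, so ΔY = ΔG = +£110 billion.

+£110 billion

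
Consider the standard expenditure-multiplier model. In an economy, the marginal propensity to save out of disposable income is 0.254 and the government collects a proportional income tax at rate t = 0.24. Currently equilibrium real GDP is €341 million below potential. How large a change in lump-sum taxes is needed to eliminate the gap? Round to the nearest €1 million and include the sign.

MPC = 1 − MPS = 1 − 0.254 = 0.746.
Spending multiplier = 1/(1 − c(1−t)) = 1/(1 − 0.746×0.76) = 1/0.43304 ≈ 2.309.
Tax multiplier = −c·k = −0.746/0.43304 ≈ −1.723. Need ΔY = +€341 million, so ΔT = ΔY/(−c·k) = −(+€341 million) × 0.43304 / 0.746 ≈ −€198 million.
The government should cut lump-sum taxes by €198 million.

−€198 million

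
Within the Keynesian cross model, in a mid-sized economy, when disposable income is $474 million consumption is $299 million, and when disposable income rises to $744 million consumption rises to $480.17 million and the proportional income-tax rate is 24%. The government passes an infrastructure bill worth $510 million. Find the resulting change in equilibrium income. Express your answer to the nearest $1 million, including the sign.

+$1,041 million

MPC = ΔC/ΔYd = (480.17 − 299)/(744 − 474) = 181.17/270 = 0.671.
Expenditure multiplier = 1/(1 − c(1−t)) = 1/(1 − 0.671×0.76) = 1/0.49004 ≈ 2.041.
ΔY = k × ΔG = (+$510 million) / 0.49004 ≈ +$1,041 million.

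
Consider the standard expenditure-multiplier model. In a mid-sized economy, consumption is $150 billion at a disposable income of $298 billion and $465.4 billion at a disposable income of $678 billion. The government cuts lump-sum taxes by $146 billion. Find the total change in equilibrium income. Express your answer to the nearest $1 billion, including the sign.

MPC = ΔC/ΔYd = (465.4 − 150)/(678 − 298) = 315.4/380 = 0.83.
A lump-sum tax change of −$146 billion shifts disposable income by +$146 billion; first-round consumption changes by −c × ΔT = −0.83 × (−$146 billion) = +$121.18 billion.
Expenditure multiplier = 1/(1 − MPC) = 1/(1 − 0.83) = 1/0.17 ≈ 5.882.
The tax multiplier is −c × k ≈ −4.882, so ΔY = k × (−c·ΔT) = (+$121.18 billion) / 0.17 ≈ +$713 billion.

+$713 billion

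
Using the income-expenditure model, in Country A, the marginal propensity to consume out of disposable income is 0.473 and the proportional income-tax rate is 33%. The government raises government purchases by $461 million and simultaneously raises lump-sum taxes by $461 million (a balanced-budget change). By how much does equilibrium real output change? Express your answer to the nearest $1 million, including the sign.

+$356 million

Expenditure multiplier = 1/(1 − c(1−t)) = 1/(1 − 0.473×0.67) = 1/0.68309 ≈ 1.464.
ΔG contributes k·ΔG = (+$461 million) / 0.68309 ≈ +$674.9 million.
ΔT of +$461 million changes first-round spending by −c·ΔT = −$218.053 million, contributing k·(−c·ΔT) = (−$218.053 million) / 0.68309 ≈ −$319.2 million.
Net ΔY = k(ΔG − c·ΔT) = (+$242.947 million) / 0.68309 ≈ +$356 million.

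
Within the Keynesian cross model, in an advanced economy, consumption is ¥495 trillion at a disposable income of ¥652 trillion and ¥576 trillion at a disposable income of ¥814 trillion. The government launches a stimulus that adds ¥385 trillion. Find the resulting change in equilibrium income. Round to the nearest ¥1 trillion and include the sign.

MPC = ΔC/ΔYd = (576 − 495)/(814 − 652) = 81/162 = 0.5.
Government-spending multiplier = 1/(1 − MPC) = 1/(1 − 0.5) = 1/0.5 = 2.
ΔY = k × ΔG = (+¥385 trillion) / 0.5 = +¥770 trillion.

+¥770 trillion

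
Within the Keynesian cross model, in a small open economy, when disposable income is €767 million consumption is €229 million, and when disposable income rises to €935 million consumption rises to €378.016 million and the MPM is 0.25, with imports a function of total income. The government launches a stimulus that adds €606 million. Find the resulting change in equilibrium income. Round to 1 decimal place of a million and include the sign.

+€1,669.4 million

MPC = ΔC/ΔYd = (378.016 − 229)/(935 − 767) = 149.016/168 = 0.887.
Government-spending multiplier = 1/(1 − c + m) = 1/(1 − 0.887 + 0.25) = 1/0.363 ≈ 2.755.
ΔY = k × ΔG = (+€606 million) / 0.363 ≈ +€1,669.4 million.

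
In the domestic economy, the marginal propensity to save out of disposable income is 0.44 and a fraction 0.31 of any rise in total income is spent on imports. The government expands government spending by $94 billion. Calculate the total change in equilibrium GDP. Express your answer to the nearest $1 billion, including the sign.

+$125 billion

MPC = 1 − MPS = 1 − 0.44 = 0.56.
Government-spending multiplier = 1/(1 − c + m) = 1/(1 − 0.56 + 0.31) = 1/0.75 ≈ 1.333.
ΔY = k × ΔG = (+$94 billion) / 0.75 ≈ +$125 billion.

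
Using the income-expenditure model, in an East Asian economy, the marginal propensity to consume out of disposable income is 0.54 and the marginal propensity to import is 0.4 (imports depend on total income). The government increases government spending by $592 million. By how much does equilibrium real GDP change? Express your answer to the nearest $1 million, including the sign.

+$688 million

Expenditure multiplier = 1/(1 − c + m) = 1/(1 − 0.54 + 0.4) = 1/0.86 ≈ 1.163.
ΔY = k × ΔG = (+$592 million) / 0.86 ≈ +$688 million.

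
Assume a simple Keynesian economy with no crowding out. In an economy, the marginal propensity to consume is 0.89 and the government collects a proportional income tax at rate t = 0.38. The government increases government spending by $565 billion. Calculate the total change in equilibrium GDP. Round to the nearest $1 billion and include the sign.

+$1,261 billion

Spending multiplier = 1/(1 − c(1−t)) = 1/(1 − 0.89×0.62) = 1/0.4482 ≈ 2.231.
ΔY = k × ΔG = (+$565 billion) / 0.4482 ≈ +$1,261 billion.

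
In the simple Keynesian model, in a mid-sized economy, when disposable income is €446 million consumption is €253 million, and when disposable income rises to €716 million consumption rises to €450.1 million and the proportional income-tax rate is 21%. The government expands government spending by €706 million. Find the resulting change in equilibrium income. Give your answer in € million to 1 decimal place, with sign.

MPC = ΔC/ΔYd = (450.1 − 253)/(716 − 446) = 197.1/270 = 0.73.
Spending multiplier = 1/(1 − c(1−t)) = 1/(1 − 0.73×0.79) = 1/0.4233 ≈ 2.362.
ΔY = k × ΔG = (+€706 million) / 0.4233 ≈ +€1,667.8 million.

+€1,667.8 million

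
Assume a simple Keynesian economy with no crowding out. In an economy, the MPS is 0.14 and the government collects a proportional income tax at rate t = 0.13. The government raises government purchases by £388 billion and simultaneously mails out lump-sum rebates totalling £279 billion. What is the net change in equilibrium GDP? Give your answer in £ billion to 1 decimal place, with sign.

MPC = 1 − MPS = 1 − 0.14 = 0.86.
Expenditure multiplier = 1/(1 − c(1−t)) = 1/(1 − 0.86×0.87) = 1/0.2518 ≈ 3.971.
ΔG contributes k·ΔG = (+£388 billion) / 0.2518 ≈ +£1,540.9 billion.
ΔT of −£279 billion changes first-round spending by −c·ΔT = +£239.94 billion, contributing k·(−c·ΔT) = (+£239.94 billion) / 0.2518 ≈ +£952.9 billion.
Net ΔY = k(ΔG − c·ΔT) = (+£627.94 billion) / 0.2518 ≈ +£2,493.8 billion.

+£2,493.8 billion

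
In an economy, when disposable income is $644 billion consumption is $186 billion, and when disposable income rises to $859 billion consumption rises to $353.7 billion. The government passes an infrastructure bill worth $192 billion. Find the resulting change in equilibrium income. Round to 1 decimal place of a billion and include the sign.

MPC = ΔC/ΔYd = (353.7 − 186)/(859 − 644) = 167.7/215 = 0.78.
Spending multiplier = 1/(1 − MPC) = 1/(1 − 0.78) = 1/0.22 ≈ 4.545.
ΔY = k × ΔG = (+$192 billion) / 0.22 ≈ +$872.7 billion.

+$872.7 billion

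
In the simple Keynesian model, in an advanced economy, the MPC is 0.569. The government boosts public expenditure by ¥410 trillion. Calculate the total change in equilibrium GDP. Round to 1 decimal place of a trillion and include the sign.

Expenditure multiplier = 1/(1 − MPC) = 1/(1 − 0.569) = 1/0.431 ≈ 2.32.
ΔY = k × ΔG = (+¥410 trillion) / 0.431 ≈ +¥951.3 trillion.

+¥951.3 trillion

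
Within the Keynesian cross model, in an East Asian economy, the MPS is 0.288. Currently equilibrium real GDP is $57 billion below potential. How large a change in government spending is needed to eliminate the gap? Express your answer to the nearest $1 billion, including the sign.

+$16 billion

MPC = 1 − MPS = 1 − 0.288 = 0.712.
Spending multiplier = 1/(1 − MPC) = 1/(1 − 0.712) = 1/0.288 ≈ 3.472.
Need ΔY = +$57 billion, so ΔG = ΔY/k = (+$57 billion) × 0.288 ≈ +$16 billion.
The government should increase government spending by $16 billion.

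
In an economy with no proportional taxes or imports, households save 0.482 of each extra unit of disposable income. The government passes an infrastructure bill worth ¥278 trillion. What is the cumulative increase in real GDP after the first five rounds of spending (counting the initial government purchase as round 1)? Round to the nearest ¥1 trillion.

¥555 trillion

MPC = 1 − MPS = 1 − 0.482 = 0.518.
Round 1 adds ΔG = ¥278 trillion; each later round is MPC = 0.518 times the previous.
After 5 rounds: 278 + 144.004 + 74.594072 + 38.639729296 + 20.015379775328 = ΔG·(1 − c^5)/(1 − c) = 278 × (1 − 0.037294844329568)/0.482 ≈ ¥555 trillion.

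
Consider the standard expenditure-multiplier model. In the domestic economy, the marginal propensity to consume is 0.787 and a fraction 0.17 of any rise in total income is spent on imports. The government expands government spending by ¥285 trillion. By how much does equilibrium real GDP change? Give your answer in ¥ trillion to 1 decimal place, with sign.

Government-spending multiplier = 1/(1 − c + m) = 1/(1 − 0.787 + 0.17) = 1/0.383 ≈ 2.611.
ΔY = k × ΔG = (+¥285 trillion) / 0.383 ≈ +¥744.1 trillion.

+¥744.1 trillion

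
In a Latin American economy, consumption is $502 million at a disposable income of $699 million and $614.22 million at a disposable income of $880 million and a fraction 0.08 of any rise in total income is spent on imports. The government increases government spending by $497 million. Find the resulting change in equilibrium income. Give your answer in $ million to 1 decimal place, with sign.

+$1,080.4 million

MPC = ΔC/ΔYd = (614.22 − 502)/(880 − 699) = 112.22/181 = 0.62.
Expenditure multiplier = 1/(1 − c + m) = 1/(1 − 0.62 + 0.08) = 1/0.46 ≈ 2.174.
ΔY = k × ΔG = (+$497 million) / 0.46 ≈ +$1,080.4 million.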